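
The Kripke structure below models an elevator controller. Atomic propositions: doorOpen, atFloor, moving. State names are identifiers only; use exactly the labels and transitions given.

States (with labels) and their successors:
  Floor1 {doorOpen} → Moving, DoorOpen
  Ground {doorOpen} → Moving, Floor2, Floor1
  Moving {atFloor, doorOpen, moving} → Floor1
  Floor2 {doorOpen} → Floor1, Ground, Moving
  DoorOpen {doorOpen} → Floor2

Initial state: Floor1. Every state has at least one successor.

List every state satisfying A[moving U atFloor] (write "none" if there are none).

States satisfying moving: {Moving}.
States satisfying atFloor: {Moving}.
States satisfying A[moving U atFloor]: {Moving}.

{Moving}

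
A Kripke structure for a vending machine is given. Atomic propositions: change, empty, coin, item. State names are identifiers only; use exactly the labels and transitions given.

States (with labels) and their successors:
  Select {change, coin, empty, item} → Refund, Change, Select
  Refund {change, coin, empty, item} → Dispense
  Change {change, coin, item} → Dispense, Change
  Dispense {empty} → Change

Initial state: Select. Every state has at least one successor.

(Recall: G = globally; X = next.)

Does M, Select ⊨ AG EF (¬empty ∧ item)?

States satisfying EF (¬empty ∧ item): {Select, Refund, Change, Dispense}.
States satisfying AG EF (¬empty ∧ item): {Select, Refund, Change, Dispense}.
Every state reachable from Select satisfies EF (¬empty ∧ item).
Select ∈ Sat(AG EF (¬empty ∧ item)).

Yes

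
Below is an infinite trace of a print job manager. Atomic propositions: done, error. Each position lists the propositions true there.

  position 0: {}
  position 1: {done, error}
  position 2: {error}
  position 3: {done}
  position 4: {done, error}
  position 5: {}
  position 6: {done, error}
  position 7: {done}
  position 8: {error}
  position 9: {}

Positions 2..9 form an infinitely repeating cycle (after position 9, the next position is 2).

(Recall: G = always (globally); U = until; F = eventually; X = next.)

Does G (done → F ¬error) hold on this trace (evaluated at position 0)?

done → F ¬error holds at every position 0..9, and those are all positions ever visited, so G (done → F ¬error) holds.
Positions where done holds: 1, 3, 4, 6, 7.
Check F ¬error at each: 1→ok, 3→ok, 4→ok, 6→ok, 7→ok.

Yes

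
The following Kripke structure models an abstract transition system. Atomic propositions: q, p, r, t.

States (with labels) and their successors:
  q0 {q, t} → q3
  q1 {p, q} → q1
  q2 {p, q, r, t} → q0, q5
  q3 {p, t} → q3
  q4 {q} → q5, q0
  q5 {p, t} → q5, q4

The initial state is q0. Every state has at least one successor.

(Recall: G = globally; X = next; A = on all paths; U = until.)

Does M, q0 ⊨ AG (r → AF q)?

States satisfying r → AF q: {q0, q1, q2, q3, q4, q5}.
States satisfying AG (r → AF q): {q0, q1, q2, q3, q4, q5}.
Every state reachable from q0 satisfies r → AF q.
q0 ∈ Sat(AG (r → AF q)).

Yes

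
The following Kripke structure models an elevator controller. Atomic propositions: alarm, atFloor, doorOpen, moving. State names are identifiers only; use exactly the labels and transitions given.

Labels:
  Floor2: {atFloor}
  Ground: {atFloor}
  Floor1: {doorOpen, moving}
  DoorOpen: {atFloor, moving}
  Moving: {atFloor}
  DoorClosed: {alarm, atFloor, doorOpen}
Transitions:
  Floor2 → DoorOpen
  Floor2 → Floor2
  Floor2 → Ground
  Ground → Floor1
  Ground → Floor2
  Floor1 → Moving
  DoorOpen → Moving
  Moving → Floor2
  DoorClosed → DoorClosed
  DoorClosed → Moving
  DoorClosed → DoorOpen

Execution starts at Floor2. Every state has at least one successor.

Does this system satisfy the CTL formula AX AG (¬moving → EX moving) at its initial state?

Does not hold

States satisfying AG (¬moving → EX moving): ∅.
States satisfying AX AG (¬moving → EX moving): ∅.
Floor2 ∉ Sat(AX AG (¬moving → EX moving)).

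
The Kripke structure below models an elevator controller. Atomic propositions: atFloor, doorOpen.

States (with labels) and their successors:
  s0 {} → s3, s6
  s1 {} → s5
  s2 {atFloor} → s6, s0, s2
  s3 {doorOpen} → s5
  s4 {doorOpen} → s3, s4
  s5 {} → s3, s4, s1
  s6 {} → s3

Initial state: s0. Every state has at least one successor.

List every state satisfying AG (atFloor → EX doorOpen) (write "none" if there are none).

States satisfying atFloor → EX doorOpen: {s0, s1, s3, s4, s5, s6}.
States satisfying AG (atFloor → EX doorOpen): {s0, s1, s3, s4, s5, s6}.

{s0, s1, s3, s4, s5, s6}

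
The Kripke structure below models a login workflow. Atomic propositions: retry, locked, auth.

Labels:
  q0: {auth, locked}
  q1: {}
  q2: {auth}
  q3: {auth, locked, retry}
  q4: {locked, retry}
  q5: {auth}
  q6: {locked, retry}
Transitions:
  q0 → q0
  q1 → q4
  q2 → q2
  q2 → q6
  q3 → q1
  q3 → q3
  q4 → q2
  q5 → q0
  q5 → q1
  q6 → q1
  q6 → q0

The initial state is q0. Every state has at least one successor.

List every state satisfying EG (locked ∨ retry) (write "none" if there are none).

States satisfying locked ∨ retry: {q0, q3, q4, q6}.
States satisfying EG (locked ∨ retry): {q0, q3, q6}.

{q0, q3, q6}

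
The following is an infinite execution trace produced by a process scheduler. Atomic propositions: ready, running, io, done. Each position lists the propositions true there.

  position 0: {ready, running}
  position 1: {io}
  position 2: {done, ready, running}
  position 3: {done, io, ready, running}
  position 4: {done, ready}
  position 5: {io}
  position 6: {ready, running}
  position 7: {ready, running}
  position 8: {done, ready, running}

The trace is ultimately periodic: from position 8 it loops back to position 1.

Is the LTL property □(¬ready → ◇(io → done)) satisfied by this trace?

¬ready → ◇(io → done) holds at every position 0..8, and those are all positions ever visited, so □(¬ready → ◇(io → done)) holds.
Positions where ¬ready holds: 1, 5.
Check ◇(io → done) at each: 1→ok, 5→ok.

Satisfied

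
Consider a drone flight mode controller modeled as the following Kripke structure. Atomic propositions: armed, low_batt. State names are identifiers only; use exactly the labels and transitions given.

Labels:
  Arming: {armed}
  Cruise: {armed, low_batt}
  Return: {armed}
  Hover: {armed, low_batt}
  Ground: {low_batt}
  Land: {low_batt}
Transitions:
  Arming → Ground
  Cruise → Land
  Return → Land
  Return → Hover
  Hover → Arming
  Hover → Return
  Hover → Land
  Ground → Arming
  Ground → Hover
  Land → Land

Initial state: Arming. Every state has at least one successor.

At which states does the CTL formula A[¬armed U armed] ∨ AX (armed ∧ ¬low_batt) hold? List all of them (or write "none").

States satisfying ¬armed: {Ground, Land}.
States satisfying armed: {Arming, Cruise, Return, Hover}.
States satisfying A[¬armed U armed]: {Arming, Cruise, Return, Hover, Ground}.
States satisfying armed ∧ ¬low_batt: {Arming, Return}.
States satisfying AX (armed ∧ ¬low_batt): ∅.
States satisfying A[¬armed U armed] ∨ AX (armed ∧ ¬low_batt): {Arming, Cruise, Return, Hover, Ground}.

{Arming, Cruise, Return, Hover, Ground}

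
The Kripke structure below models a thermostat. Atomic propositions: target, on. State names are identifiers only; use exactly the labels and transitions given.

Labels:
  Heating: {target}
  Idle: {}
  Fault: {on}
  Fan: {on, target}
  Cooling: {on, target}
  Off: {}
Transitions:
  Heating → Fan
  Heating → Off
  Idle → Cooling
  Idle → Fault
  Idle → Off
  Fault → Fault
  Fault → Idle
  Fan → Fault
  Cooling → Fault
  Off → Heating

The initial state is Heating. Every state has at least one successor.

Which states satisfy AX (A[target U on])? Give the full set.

{Fan, Cooling}

States satisfying A[target U on]: {Fault, Fan, Cooling}.
States satisfying AX (A[target U on]): {Fan, Cooling}.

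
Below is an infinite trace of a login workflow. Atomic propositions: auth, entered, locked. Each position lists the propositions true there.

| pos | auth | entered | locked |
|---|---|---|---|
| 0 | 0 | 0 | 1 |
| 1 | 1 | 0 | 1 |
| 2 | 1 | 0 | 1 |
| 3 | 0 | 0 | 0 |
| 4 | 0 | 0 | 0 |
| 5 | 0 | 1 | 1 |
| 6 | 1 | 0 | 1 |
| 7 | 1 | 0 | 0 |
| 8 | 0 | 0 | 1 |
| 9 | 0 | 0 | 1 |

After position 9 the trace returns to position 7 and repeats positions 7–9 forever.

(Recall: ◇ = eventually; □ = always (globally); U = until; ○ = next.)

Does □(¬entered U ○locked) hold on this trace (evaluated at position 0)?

Holds

¬entered U ○locked holds at every position 0..9, and those are all positions ever visited, so □(¬entered U ○locked) holds.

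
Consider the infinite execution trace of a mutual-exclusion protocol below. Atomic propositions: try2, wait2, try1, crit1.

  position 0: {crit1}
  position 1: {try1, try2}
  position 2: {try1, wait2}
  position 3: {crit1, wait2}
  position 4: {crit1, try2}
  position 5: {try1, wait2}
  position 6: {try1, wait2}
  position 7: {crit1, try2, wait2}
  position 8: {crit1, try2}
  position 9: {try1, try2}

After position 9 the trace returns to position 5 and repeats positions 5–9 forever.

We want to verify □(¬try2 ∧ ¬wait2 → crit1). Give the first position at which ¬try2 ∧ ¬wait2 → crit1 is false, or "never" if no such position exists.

never

¬try2 ∧ ¬wait2 → crit1 holds at every position 0..9, and those are all the positions the trace ever visits, so the invariant □(¬try2 ∧ ¬wait2 → crit1) is never violated.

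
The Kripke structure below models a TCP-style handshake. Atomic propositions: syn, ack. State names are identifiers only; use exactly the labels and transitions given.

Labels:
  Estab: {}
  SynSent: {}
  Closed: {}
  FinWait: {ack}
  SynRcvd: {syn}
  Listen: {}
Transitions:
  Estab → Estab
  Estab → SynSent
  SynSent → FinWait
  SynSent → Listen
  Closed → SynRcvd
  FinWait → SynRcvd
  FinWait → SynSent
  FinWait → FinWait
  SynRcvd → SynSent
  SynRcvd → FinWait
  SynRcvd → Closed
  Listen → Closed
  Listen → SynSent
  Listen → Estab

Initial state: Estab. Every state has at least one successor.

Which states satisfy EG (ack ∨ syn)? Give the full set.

States satisfying ack ∨ syn: {FinWait, SynRcvd}.
States satisfying EG (ack ∨ syn): {FinWait, SynRcvd}.

{FinWait, SynRcvd}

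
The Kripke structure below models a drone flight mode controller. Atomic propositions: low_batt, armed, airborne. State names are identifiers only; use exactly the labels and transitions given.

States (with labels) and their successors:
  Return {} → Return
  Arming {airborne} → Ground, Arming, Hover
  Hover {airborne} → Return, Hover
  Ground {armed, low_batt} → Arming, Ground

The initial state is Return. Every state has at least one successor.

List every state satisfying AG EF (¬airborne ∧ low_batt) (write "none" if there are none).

States satisfying EF (¬airborne ∧ low_batt): {Arming, Ground}.
States satisfying AG EF (¬airborne ∧ low_batt): ∅.

none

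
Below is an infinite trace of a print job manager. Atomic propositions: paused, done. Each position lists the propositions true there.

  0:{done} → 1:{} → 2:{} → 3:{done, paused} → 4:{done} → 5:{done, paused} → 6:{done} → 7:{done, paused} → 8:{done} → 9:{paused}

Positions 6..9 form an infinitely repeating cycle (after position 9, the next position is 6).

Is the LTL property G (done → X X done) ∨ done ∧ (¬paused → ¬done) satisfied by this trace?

Does not hold

done → X X done must hold at every position from 0 onward. It fails at position 0, so G (done → X X done) is false.
Positions where done holds: 0, 3, 4, 5, 6, 7, 8.
Check X X done at each: 0→fails, 3→ok, 4→ok, 5→ok, 6→ok, 7→fails, 8→ok.
At position 0: G (done → X X done) is false; done ∧ (¬paused → ¬done) is false; so G (done → X X done) ∨ done ∧ (¬paused → ¬done) is false.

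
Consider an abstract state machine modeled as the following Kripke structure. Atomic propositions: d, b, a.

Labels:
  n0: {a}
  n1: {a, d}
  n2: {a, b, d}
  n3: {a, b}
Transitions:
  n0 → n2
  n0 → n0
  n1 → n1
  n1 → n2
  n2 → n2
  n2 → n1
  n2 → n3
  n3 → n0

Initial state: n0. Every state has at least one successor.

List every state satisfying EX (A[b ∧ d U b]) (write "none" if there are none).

{n0, n1, n2}

States satisfying A[b ∧ d U b]: {n2, n3}.
States satisfying EX (A[b ∧ d U b]): {n0, n1, n2}.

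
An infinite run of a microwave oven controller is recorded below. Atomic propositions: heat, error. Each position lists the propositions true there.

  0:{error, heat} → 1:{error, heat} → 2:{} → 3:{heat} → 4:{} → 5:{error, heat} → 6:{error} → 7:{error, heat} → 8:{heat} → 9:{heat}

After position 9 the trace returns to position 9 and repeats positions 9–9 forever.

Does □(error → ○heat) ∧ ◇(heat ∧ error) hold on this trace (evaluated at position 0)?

Does not hold

error → ○heat must hold at every position from 0 onward. It fails at position 1, so □(error → ○heat) is false.
Positions where error holds: 0, 1, 5, 6, 7.
Check ○heat at each: 0→ok, 1→fails, 5→fails, 6→ok, 7→ok.
heat ∧ error holds at position 0, which is reachable from 0, so ◇(heat ∧ error) holds.
At position 0: □(error → ○heat) is false; ◇(heat ∧ error) is true; so □(error → ○heat) ∧ ◇(heat ∧ error) is false.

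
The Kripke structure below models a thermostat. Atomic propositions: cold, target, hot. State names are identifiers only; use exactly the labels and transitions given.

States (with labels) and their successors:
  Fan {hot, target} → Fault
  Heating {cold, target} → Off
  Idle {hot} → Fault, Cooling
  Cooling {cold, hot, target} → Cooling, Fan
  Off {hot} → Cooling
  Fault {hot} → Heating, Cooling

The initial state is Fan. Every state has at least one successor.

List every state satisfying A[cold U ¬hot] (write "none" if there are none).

States satisfying cold: {Heating, Cooling}.
States satisfying ¬hot: {Heating}.
States satisfying A[cold U ¬hot]: {Heating}.

{Heating}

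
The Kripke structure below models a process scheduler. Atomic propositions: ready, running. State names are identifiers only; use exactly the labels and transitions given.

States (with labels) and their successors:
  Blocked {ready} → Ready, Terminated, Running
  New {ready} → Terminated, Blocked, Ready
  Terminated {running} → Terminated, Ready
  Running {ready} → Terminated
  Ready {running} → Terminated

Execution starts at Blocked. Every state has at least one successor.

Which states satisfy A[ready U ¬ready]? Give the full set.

{Blocked, New, Terminated, Running, Ready}

States satisfying ready: {Blocked, New, Running}.
States satisfying ¬ready: {Terminated, Ready}.
States satisfying A[ready U ¬ready]: {Blocked, New, Terminated, Running, Ready}.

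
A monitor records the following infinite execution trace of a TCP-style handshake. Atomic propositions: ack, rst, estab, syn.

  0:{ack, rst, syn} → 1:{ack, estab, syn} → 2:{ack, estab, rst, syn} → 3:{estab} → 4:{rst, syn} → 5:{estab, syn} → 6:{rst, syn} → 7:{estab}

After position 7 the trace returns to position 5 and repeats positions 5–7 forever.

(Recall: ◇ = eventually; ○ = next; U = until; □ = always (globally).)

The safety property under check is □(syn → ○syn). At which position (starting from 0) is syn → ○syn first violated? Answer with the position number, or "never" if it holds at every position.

2

Check syn → ○syn at each position in order: 0 ✓, 1 ✓.
At position 2 the labels are {ack, estab, rst, syn} and the next position 3 has {estab}, so syn → ○syn is false there. This is the first violation.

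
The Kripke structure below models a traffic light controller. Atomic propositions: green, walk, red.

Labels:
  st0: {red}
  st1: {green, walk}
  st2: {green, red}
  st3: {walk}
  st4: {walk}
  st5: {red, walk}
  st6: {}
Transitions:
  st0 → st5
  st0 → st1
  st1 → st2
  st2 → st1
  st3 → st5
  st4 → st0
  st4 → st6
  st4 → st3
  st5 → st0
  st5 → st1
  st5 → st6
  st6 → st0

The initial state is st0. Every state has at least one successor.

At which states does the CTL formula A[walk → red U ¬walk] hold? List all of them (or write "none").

{st0, st2, st6}

States satisfying walk → red: {st0, st2, st5, st6}.
States satisfying ¬walk: {st0, st2, st6}.
States satisfying A[walk → red U ¬walk]: {st0, st2, st6}.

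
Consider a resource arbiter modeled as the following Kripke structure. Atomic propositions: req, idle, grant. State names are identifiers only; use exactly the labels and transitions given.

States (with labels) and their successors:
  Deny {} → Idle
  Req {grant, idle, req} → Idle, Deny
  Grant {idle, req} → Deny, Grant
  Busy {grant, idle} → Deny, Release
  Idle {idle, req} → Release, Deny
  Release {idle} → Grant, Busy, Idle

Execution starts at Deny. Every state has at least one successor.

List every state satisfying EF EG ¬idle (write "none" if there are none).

none

States satisfying EG ¬idle: ∅.
States satisfying EF EG ¬idle: ∅.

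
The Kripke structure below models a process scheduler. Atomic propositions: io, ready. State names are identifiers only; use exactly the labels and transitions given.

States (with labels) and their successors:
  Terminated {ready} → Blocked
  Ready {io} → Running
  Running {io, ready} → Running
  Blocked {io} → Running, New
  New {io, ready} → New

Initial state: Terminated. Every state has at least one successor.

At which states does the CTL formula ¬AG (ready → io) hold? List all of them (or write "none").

{Terminated}

States satisfying ready → io: {Ready, Running, Blocked, New}.
States satisfying AG (ready → io): {Ready, Running, Blocked, New}.
States satisfying ¬AG (ready → io): {Terminated}.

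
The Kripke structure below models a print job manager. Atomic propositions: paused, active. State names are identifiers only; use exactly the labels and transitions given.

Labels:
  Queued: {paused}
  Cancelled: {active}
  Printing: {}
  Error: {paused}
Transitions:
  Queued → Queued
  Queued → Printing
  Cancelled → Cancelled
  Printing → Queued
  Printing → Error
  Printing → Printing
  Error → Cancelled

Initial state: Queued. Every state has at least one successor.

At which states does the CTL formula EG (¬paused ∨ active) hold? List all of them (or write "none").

States satisfying ¬paused ∨ active: {Cancelled, Printing}.
States satisfying EG (¬paused ∨ active): {Cancelled, Printing}.

{Cancelled, Printing}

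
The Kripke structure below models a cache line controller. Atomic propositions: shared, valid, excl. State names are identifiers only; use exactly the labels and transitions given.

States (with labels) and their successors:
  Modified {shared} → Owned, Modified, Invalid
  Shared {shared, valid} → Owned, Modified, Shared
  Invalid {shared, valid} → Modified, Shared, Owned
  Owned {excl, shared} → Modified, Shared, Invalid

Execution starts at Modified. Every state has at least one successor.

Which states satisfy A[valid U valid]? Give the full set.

States satisfying valid: {Shared, Invalid}.
States satisfying A[valid U valid]: {Shared, Invalid}.

{Shared, Invalid}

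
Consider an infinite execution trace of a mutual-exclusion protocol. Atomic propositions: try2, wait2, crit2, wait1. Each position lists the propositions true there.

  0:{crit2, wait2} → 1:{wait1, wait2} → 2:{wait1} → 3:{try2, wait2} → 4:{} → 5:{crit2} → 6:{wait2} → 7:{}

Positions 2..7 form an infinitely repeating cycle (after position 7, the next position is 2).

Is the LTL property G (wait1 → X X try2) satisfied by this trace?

wait1 → X X try2 must hold at every position from 0 onward. It fails at position 2, so G (wait1 → X X try2) is false.
Positions where wait1 holds: 1, 2.
Check X X try2 at each: 1→ok, 2→fails.

Does not hold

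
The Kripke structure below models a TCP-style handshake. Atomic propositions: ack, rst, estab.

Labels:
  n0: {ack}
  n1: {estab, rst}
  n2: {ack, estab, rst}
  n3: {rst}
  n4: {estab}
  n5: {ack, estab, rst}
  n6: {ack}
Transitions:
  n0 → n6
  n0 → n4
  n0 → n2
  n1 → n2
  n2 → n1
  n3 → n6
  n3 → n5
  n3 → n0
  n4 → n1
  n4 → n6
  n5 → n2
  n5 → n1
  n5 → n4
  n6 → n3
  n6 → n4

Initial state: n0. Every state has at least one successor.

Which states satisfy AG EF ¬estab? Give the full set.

none

States satisfying EF ¬estab: {n0, n3, n4, n5, n6}.
States satisfying AG EF ¬estab: ∅.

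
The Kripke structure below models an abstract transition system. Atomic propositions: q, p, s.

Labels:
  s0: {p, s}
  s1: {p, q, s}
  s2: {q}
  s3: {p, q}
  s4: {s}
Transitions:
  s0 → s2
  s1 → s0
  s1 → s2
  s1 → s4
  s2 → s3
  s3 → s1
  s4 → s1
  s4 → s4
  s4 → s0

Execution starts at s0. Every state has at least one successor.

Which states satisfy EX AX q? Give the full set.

{s0, s1, s2, s4}

States satisfying AX q: {s0, s2, s3}.
States satisfying EX AX q: {s0, s1, s2, s4}.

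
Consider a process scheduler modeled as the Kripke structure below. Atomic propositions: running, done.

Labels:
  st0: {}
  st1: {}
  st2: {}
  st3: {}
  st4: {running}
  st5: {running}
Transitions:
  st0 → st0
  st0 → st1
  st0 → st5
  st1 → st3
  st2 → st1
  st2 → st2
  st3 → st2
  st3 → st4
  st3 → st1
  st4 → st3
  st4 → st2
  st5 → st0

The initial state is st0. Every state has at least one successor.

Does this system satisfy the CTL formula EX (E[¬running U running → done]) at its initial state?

Yes

States satisfying E[¬running U running → done]: {st0, st1, st2, st3}.
States satisfying EX (E[¬running U running → done]): {st0, st1, st2, st3, st4, st5}.
st0 ∈ Sat(EX (E[¬running U running → done])).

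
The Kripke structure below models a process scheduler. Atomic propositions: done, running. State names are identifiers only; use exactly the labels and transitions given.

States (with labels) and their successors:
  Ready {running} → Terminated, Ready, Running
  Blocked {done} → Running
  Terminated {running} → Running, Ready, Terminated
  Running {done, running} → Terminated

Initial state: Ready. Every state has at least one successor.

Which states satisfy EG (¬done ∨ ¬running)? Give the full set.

{Ready, Terminated}

States satisfying ¬done ∨ ¬running: {Ready, Blocked, Terminated}.
States satisfying EG (¬done ∨ ¬running): {Ready, Terminated}.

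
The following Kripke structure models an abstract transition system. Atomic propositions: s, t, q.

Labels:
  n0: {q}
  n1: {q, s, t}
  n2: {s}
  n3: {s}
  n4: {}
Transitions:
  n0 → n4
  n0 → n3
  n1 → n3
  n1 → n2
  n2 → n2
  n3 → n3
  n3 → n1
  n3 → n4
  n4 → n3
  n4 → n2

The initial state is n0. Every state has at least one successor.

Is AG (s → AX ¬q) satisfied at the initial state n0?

States satisfying s → AX ¬q: {n0, n1, n2, n4}.
States satisfying AG (s → AX ¬q): {n2}.
n3 is reachable from n0 and violates s → AX ¬q, so AG fails at n0.
n0 ∉ Sat(AG (s → AX ¬q)).

Does not hold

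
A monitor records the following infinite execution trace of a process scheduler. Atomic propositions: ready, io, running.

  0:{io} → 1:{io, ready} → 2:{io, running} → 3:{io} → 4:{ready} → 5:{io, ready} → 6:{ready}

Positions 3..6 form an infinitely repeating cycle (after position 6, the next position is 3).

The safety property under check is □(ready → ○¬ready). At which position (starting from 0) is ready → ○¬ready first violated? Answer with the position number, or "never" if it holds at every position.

Check ready → ○¬ready at each position in order: 0 ✓, 1 ✓, 2 ✓, 3 ✓.
At position 4 the labels are {ready} and the next position 5 has {io, ready}, so ready → ○¬ready is false there. This is the first violation.

4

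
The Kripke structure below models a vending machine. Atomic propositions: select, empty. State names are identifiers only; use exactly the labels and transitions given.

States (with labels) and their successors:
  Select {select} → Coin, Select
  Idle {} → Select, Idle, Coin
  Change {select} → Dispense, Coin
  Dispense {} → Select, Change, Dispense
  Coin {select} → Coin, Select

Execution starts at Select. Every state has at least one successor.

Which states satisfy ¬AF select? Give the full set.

States satisfying select: {Select, Change, Coin}.
States satisfying AF select: {Select, Change, Coin}.
States satisfying ¬AF select: {Idle, Dispense}.

{Idle, Dispense}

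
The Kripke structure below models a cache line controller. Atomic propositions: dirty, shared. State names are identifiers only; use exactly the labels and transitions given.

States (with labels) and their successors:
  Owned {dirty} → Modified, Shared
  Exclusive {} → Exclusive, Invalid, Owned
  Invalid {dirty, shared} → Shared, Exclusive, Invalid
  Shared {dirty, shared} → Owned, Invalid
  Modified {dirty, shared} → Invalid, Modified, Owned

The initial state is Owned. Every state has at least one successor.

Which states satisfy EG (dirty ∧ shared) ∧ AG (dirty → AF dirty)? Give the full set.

{Invalid, Shared, Modified}

States satisfying dirty ∧ shared: {Invalid, Shared, Modified}.
States satisfying EG (dirty ∧ shared): {Invalid, Shared, Modified}.
States satisfying dirty → AF dirty: {Owned, Exclusive, Invalid, Shared, Modified}.
States satisfying AG (dirty → AF dirty): {Owned, Exclusive, Invalid, Shared, Modified}.
States satisfying EG (dirty ∧ shared) ∧ AG (dirty → AF dirty): {Invalid, Shared, Modified}.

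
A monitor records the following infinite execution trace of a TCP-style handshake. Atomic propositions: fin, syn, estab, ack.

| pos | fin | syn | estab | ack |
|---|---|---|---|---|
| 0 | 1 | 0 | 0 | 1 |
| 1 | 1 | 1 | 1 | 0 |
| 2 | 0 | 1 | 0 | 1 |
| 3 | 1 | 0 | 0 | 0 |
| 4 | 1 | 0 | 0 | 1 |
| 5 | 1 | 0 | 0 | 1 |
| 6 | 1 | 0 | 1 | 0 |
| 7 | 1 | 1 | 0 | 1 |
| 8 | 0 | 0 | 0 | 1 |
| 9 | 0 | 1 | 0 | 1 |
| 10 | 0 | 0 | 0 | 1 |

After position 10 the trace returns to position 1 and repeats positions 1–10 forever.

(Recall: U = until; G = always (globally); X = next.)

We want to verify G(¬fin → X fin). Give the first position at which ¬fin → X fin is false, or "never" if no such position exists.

Check ¬fin → X fin at each position in order: 0 ✓, 1 ✓, 2 ✓, 3 ✓, 4 ✓, 5 ✓, 6 ✓, 7 ✓.
At position 8 the labels are {ack} and the next position 9 has {ack, syn}, so ¬fin → X fin is false there. This is the first violation.

8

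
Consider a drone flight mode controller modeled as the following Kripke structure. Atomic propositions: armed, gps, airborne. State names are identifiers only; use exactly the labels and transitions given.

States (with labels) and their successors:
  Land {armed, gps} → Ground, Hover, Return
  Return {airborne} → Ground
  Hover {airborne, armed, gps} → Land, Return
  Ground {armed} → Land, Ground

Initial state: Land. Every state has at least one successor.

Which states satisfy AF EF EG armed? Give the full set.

{Land, Return, Hover, Ground}

States satisfying EF EG armed: {Land, Return, Hover, Ground}.
States satisfying AF EF EG armed: {Land, Return, Hover, Ground}.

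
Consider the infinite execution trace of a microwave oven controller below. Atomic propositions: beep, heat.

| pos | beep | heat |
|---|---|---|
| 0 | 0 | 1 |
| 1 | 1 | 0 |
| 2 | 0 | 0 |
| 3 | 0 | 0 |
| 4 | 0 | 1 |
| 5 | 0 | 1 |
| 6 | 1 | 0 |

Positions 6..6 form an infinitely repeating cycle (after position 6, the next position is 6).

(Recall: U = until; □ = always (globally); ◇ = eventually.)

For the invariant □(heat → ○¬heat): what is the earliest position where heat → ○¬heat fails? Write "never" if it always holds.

Check heat → ○¬heat at each position in order: 0 ✓, 1 ✓, 2 ✓, 3 ✓.
At position 4 the labels are {heat} and the next position 5 has {heat}, so heat → ○¬heat is false there. This is the first violation.

4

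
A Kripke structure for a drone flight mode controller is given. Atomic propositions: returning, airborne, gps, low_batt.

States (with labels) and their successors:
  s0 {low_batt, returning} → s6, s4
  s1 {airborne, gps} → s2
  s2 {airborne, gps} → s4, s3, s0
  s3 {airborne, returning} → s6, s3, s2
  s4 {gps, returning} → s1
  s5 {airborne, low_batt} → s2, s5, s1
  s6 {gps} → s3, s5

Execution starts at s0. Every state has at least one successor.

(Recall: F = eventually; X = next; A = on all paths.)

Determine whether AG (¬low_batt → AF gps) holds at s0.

Does not hold

States satisfying ¬low_batt → AF gps: {s0, s1, s2, s4, s5, s6}.
States satisfying AG (¬low_batt → AF gps): ∅.
s3 is reachable from s0 and violates ¬low_batt → AF gps, so AG fails at s0.
s0 ∉ Sat(AG (¬low_batt → AF gps)).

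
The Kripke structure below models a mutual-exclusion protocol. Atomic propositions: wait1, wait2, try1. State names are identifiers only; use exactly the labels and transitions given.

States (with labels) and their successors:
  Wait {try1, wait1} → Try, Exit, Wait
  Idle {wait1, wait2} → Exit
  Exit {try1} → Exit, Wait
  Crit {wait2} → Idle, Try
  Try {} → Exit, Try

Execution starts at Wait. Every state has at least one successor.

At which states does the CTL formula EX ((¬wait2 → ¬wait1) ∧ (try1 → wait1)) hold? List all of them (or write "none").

States satisfying (¬wait2 → ¬wait1) ∧ (try1 → wait1): {Idle, Crit, Try}.
States satisfying EX ((¬wait2 → ¬wait1) ∧ (try1 → wait1)): {Wait, Crit, Try}.

{Wait, Crit, Try}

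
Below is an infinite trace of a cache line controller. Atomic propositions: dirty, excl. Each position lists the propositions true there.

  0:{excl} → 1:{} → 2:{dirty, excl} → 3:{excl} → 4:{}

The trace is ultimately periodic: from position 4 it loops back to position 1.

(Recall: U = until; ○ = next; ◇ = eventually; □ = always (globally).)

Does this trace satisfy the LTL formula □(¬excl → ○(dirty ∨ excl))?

No

¬excl → ○(dirty ∨ excl) must hold at every position from 0 onward. It fails at position 4, so □(¬excl → ○(dirty ∨ excl)) is false.
Positions where ¬excl holds: 1, 4.
Check ○(dirty ∨ excl) at each: 1→ok, 4→fails.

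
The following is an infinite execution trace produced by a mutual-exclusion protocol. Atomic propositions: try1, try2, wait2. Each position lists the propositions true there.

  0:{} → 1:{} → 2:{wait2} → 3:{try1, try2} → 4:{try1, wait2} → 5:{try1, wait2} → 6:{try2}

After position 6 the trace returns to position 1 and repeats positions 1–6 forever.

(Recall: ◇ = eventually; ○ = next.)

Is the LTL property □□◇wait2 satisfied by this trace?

Holds

□◇wait2 holds at every position 0..6, and those are all positions ever visited, so □□◇wait2 holds.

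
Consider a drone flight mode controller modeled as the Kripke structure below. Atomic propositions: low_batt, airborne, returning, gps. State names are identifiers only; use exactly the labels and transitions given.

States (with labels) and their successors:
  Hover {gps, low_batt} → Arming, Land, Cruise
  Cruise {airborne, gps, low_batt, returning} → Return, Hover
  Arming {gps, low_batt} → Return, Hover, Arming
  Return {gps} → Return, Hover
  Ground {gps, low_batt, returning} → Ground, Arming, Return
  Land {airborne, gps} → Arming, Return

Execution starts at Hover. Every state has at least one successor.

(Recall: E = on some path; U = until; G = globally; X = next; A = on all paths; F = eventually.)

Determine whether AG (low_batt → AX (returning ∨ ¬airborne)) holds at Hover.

States satisfying low_batt → AX (returning ∨ ¬airborne): {Cruise, Arming, Return, Ground, Land}.
States satisfying AG (low_batt → AX (returning ∨ ¬airborne)): ∅.
Hover is reachable from Hover and violates low_batt → AX (returning ∨ ¬airborne), so AG fails at Hover.
Hover ∉ Sat(AG (low_batt → AX (returning ∨ ¬airborne))).

Violated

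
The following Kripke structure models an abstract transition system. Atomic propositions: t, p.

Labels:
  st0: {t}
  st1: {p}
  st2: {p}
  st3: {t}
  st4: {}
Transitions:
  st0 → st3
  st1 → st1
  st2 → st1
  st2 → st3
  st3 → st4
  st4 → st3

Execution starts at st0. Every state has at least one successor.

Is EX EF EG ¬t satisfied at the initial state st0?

Violated

States satisfying EF EG ¬t: {st1, st2}.
States satisfying EX EF EG ¬t: {st1, st2}.
No suitable path/successor from st0 witnesses the formula.
st0 ∉ Sat(EX EF EG ¬t).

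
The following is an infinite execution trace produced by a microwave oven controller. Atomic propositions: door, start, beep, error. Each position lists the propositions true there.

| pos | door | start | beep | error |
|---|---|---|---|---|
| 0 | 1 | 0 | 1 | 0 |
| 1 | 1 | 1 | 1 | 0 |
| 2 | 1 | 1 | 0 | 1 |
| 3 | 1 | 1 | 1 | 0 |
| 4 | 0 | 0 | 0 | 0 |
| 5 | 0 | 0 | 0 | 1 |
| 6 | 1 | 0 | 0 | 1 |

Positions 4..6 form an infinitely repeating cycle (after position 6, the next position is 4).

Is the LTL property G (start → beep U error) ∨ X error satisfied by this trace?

start → beep U error must hold at every position from 0 onward. It fails at position 3, so G (start → beep U error) is false.
Positions where start holds: 1, 2, 3.
Check beep U error at each: 1→ok, 2→ok, 3→fails.
The position after 0 is 1; error is false there.
At position 0: G (start → beep U error) is false; X error is false; so G (start → beep U error) ∨ X error is false.

No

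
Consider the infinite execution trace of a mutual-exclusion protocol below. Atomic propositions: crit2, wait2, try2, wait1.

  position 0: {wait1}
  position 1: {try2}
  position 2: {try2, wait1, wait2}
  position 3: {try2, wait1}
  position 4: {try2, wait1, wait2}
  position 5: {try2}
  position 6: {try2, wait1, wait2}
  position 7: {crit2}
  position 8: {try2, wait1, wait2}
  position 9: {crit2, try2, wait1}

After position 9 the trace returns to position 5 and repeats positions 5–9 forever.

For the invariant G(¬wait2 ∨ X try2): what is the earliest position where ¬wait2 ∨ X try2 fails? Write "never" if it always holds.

Check ¬wait2 ∨ X try2 at each position in order: 0 ✓, 1 ✓, 2 ✓, 3 ✓, 4 ✓, 5 ✓.
At position 6 the labels are {try2, wait1, wait2} and the next position 7 has {crit2}, so ¬wait2 ∨ X try2 is false there. This is the first violation.

6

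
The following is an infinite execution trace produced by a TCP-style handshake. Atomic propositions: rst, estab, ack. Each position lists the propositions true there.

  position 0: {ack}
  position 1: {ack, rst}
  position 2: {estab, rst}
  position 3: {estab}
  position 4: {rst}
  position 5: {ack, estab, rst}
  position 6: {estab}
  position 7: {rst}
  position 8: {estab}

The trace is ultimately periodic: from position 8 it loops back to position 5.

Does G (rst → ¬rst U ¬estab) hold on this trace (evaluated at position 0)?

rst → ¬rst U ¬estab must hold at every position from 0 onward. It fails at position 2, so G (rst → ¬rst U ¬estab) is false.
Positions where rst holds: 1, 2, 4, 5, 7.
Check ¬rst U ¬estab at each: 1→ok, 2→fails, 4→ok, 5→fails, 7→ok.

No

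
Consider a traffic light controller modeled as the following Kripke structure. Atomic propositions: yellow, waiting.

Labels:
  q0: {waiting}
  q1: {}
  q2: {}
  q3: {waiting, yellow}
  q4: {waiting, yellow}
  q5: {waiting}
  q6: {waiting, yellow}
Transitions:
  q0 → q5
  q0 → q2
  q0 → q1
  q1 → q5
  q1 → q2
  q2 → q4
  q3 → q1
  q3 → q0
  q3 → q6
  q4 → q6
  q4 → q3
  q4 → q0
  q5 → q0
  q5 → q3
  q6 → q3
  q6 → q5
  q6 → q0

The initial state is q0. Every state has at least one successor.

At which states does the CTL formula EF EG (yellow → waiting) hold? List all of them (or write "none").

{q0, q1, q2, q3, q4, q5, q6}

States satisfying EG (yellow → waiting): {q0, q1, q2, q3, q4, q5, q6}.
States satisfying EF EG (yellow → waiting): {q0, q1, q2, q3, q4, q5, q6}.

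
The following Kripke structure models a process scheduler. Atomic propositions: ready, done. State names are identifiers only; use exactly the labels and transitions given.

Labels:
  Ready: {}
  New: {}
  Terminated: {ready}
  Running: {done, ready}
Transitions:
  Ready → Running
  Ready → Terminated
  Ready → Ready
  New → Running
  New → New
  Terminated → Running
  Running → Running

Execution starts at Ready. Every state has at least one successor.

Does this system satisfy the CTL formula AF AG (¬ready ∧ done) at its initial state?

States satisfying AG (¬ready ∧ done): ∅.
States satisfying AF AG (¬ready ∧ done): ∅.
There is a path from Ready along which AG (¬ready ∧ done) never holds.
Ready ∉ Sat(AF AG (¬ready ∧ done)).

Violated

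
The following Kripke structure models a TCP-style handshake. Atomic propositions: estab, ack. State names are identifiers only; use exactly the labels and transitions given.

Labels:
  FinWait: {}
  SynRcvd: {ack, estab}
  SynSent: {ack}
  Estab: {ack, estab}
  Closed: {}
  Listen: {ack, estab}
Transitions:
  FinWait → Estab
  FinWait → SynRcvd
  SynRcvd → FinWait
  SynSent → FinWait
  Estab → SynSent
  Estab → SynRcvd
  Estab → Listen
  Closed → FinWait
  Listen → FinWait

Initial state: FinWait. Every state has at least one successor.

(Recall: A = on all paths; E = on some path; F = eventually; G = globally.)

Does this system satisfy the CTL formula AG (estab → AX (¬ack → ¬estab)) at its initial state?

States satisfying estab → AX (¬ack → ¬estab): {FinWait, SynRcvd, SynSent, Estab, Closed, Listen}.
States satisfying AG (estab → AX (¬ack → ¬estab)): {FinWait, SynRcvd, SynSent, Estab, Closed, Listen}.
Every state reachable from FinWait satisfies estab → AX (¬ack → ¬estab).
FinWait ∈ Sat(AG (estab → AX (¬ack → ¬estab))).

Satisfied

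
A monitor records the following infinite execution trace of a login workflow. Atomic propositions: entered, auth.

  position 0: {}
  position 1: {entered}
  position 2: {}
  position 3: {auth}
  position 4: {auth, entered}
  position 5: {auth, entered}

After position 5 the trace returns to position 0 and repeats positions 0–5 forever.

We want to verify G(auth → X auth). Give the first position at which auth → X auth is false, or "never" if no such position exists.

Check auth → X auth at each position in order: 0 ✓, 1 ✓, 2 ✓, 3 ✓, 4 ✓.
At position 5 the labels are {auth, entered} and the next position 0 has {}, so auth → X auth is false there. This is the first violation.

5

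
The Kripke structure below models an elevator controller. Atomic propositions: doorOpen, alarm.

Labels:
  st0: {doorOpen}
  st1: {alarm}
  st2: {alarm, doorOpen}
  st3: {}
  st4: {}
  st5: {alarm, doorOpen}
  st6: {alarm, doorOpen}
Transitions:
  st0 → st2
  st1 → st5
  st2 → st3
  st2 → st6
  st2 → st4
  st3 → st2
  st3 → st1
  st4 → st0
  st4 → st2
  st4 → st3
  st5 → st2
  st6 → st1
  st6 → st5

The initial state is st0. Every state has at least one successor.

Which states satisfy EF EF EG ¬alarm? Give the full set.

none

States satisfying EF EG ¬alarm: ∅.
States satisfying EF EF EG ¬alarm: ∅.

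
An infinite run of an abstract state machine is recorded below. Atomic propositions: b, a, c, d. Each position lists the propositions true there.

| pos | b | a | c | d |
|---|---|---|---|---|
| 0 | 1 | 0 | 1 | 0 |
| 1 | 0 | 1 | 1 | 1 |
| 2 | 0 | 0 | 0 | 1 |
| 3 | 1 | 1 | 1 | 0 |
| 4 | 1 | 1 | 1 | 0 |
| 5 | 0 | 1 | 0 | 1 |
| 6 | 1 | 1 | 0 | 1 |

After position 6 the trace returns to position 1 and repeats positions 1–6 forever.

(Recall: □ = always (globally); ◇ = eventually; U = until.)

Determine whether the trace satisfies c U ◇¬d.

Satisfied

Walking from position 0: ◇¬d first holds at position 0, and c holds at every earlier position along the way, so c U ◇¬d holds.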